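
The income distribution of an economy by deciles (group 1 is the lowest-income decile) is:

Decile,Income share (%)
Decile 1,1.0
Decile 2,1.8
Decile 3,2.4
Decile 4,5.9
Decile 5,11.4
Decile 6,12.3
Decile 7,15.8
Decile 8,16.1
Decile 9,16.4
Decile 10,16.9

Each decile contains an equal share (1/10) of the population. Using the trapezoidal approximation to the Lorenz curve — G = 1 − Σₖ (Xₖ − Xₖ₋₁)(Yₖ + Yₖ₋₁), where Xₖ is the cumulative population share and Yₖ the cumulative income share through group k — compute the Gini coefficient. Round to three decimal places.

0.344

Cumulative income shares Yₖ: 0.0100, 0.0280, 0.0520, 0.1110, 0.2250, 0.3480, 0.5060, 0.6670, 0.8310, 1.0000
Σ (Xₖ−Xₖ₋₁)(Yₖ+Yₖ₋₁) = (1/10)(0.0100+0.0000) + (1/10)(0.0280+0.0100) + (1/10)(0.0520+0.0280) + (1/10)(0.1110+0.0520) + (1/10)(0.2250+0.1110) + (1/10)(0.3480+0.2250) + (1/10)(0.5060+0.3480) + (1/10)(0.6670+0.5060) + (1/10)(0.8310+0.6670) + (1/10)(1.0000+0.8310)
  = 0.0010 + 0.0038 + 0.0080 + 0.0163 + 0.0336 + 0.0573 + 0.0854 + 0.1173 + 0.1498 + 0.1831 = 0.6556
G = 1 − 0.6556 = 0.3444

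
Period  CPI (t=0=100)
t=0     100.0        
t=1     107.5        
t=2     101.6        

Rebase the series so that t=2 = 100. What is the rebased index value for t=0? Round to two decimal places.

Rebased(t=0) = 100.0 / 101.6 × 100 = 98.4252

98.43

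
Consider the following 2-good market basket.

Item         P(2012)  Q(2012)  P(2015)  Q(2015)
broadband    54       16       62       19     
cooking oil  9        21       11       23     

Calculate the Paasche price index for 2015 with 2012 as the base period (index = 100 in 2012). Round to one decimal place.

116.1

Paasche price index uses current-period quantities as weights.
ΣP(2015)·Q(2015) = 62×19 + 11×23 = 1178 + 253 = 1431
ΣP(2012)·Q(2015) = 54×19 + 9×23 = 1026 + 207 = 1233
Index = 1431 / 1233 × 100 = 116.0584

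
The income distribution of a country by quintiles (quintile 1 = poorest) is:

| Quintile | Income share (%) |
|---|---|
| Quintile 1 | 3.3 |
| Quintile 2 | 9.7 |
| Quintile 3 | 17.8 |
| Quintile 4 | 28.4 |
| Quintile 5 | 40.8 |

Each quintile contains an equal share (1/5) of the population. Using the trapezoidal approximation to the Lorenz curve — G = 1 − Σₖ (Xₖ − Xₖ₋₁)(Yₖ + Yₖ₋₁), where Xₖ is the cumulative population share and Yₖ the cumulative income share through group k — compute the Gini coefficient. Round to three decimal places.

Cumulative income shares Yₖ: 0.0330, 0.1300, 0.3080, 0.5920, 1.0000
Σ (Xₖ−Xₖ₋₁)(Yₖ+Yₖ₋₁) = (1/5)(0.0330+0.0000) + (1/5)(0.1300+0.0330) + (1/5)(0.3080+0.1300) + (1/5)(0.5920+0.3080) + (1/5)(1.0000+0.5920)
  = 0.0066 + 0.0326 + 0.0876 + 0.1800 + 0.3184 = 0.6252
G = 1 − 0.6252 = 0.3748

0.375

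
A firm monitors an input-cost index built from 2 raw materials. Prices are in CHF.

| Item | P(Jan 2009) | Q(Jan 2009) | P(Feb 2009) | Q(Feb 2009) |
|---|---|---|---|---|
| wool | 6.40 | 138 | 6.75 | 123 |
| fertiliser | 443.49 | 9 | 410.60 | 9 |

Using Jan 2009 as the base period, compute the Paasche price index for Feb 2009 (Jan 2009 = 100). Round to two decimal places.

94.71

Paasche price index uses current-period quantities as weights.
ΣP(Feb 2009)·Q(Feb 2009) = 6.75×123 + 410.60×9 = 830.25 + 3695.4 = 4525.65
ΣP(Jan 2009)·Q(Feb 2009) = 6.40×123 + 443.49×9 = 787.2 + 3991.41 = 4778.61
Index = 4525.65 / 4778.61 × 100 = 94.7064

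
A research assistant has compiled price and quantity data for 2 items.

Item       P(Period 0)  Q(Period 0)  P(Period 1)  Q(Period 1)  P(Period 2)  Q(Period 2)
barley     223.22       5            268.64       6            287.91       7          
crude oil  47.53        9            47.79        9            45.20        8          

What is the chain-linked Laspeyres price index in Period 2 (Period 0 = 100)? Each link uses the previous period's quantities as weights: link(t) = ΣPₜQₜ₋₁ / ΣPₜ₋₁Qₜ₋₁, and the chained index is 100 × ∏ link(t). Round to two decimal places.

120.05

Link Period 0→Period 1:
ΣP(Period 1)Q(Period 0) = 268.64×5 + 47.79×9 = 1343.2 + 430.11 = 1773.31
ΣP(Period 0)Q(Period 0) = 223.22×5 + 47.53×9 = 1116.1 + 427.77 = 1543.87
link = 1773.31/1543.87 = 1.148614
Link Period 1→Period 2:
ΣP(Period 2)Q(Period 1) = 287.91×6 + 45.20×9 = 1727.46 + 406.8 = 2134.26
ΣP(Period 1)Q(Period 1) = 268.64×6 + 47.79×9 = 1611.84 + 430.11 = 2041.95
link = 2134.26/2041.95 = 1.045207
Chained index = 100 × 1.148614 × 1.045207 = 120.0539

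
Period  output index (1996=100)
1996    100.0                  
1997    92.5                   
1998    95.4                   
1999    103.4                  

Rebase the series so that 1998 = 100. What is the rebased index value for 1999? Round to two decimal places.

108.39

Rebased(1999) = 103.4 / 95.4 × 100 = 108.3857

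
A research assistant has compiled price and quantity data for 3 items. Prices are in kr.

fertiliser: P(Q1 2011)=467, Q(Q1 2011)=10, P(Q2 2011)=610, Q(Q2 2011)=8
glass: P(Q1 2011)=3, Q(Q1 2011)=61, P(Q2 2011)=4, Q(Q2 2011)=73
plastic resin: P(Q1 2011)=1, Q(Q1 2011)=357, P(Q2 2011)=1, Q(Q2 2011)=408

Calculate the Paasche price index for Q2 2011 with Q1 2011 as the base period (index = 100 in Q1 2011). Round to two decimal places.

127.89

Paasche price index uses current-period quantities as weights.
ΣP(Q2 2011)·Q(Q2 2011) = 610×8 + 4×73 + 1×408 = 4880 + 292 + 408 = 5580
ΣP(Q1 2011)·Q(Q2 2011) = 467×8 + 3×73 + 1×408 = 3736 + 219 + 408 = 4363
Index = 5580 / 4363 × 100 = 127.8937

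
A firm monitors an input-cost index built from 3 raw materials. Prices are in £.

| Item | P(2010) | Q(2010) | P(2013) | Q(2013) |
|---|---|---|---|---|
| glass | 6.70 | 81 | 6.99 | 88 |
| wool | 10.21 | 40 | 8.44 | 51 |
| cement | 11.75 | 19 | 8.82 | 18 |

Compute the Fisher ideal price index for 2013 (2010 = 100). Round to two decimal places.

91.17

Laspeyres component (base-period weights):
ΣP(2013)Q(2010) = 6.99×81 + 8.44×40 + 8.82×19 = 566.19 + 337.6 + 167.58 = 1071.37
ΣP(2010)Q(2010) = 6.70×81 + 10.21×40 + 11.75×19 = 542.7 + 408.4 + 223.25 = 1174.35
L = 1071.37 / 1174.35 × 100 = 91.2309
Paasche component (current-period weights):
ΣP(2013)Q(2013) = 6.99×88 + 8.44×51 + 8.82×18 = 615.12 + 430.44 + 158.76 = 1204.32
ΣP(2010)Q(2013) = 6.70×88 + 10.21×51 + 11.75×18 = 589.6 + 520.71 + 211.5 = 1321.81
P = 1204.32 / 1321.81 × 100 = 91.1114
Fisher = √(L × P) = √(91.2309 × 91.1114) = 91.1711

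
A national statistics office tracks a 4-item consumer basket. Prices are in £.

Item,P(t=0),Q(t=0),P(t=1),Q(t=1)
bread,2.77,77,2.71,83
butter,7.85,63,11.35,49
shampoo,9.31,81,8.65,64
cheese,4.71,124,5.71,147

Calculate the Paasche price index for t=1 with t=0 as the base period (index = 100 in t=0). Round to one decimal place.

Paasche price index uses current-period quantities as weights.
ΣP(t=1)·Q(t=1) = 2.71×83 + 11.35×49 + 8.65×64 + 5.71×147 = 224.93 + 556.15 + 553.6 + 839.37 = 2174.05
ΣP(t=0)·Q(t=1) = 2.77×83 + 7.85×49 + 9.31×64 + 4.71×147 = 229.91 + 384.65 + 595.84 + 692.37 = 1902.77
Index = 2174.05 / 1902.77 × 100 = 114.2571

114.3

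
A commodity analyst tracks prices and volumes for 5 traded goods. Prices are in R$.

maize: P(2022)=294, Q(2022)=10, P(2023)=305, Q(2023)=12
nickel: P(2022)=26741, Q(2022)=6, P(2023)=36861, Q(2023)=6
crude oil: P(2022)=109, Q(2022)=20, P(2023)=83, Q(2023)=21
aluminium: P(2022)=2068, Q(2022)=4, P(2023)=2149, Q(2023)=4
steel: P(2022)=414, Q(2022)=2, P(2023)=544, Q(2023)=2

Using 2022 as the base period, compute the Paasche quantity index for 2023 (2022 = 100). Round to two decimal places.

100.29

Paasche quantity index uses current-period prices as weights.
ΣP(2023)·Q(2023) = 305×12 + 36861×6 + 83×21 + 2149×4 + 544×2 = 3660 + 221166 + 1743 + 8596 + 1088 = 236253
ΣP(2023)·Q(2022) = 305×10 + 36861×6 + 83×20 + 2149×4 + 544×2 = 3050 + 221166 + 1660 + 8596 + 1088 = 235560
Index = 236253 / 235560 × 100 = 100.2942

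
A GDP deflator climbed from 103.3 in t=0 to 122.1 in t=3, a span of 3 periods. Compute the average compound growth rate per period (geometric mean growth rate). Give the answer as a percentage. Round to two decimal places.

Growth factor = (122.1/103.3)^(1/3) = (1.181994)^(1/3) = 1.057317
Growth rate = 1.057317 − 1 = 0.057317 = 5.7317%

5.73%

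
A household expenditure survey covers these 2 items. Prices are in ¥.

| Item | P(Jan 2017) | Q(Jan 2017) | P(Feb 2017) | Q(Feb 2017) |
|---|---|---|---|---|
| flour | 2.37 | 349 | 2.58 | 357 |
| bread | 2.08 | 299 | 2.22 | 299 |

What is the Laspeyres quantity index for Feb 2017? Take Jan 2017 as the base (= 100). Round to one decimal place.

Laspeyres quantity index uses base-period prices as weights.
ΣP(Jan 2017)·Q(Feb 2017) = 2.37×357 + 2.08×299 = 846.09 + 621.92 = 1468.01
ΣP(Jan 2017)·Q(Jan 2017) = 2.37×349 + 2.08×299 = 827.13 + 621.92 = 1449.05
Index = 1468.01 / 1449.05 × 100 = 101.3084

101.3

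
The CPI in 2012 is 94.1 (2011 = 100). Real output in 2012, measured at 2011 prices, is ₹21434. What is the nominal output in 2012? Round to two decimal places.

20169.39

Nominal = Real × (Index/100) = 21434 × (94.1/100)
        = 21434 × 0.941 = 20169.3940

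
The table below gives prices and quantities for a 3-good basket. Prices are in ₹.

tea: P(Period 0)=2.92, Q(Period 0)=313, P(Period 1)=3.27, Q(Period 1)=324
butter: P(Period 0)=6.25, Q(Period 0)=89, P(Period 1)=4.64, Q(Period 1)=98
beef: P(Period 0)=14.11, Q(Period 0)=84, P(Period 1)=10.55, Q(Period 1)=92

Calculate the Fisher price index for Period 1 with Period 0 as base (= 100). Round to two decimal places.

87.22

Laspeyres component (base-period weights):
ΣP(Period 1)Q(Period 0) = 3.27×313 + 4.64×89 + 10.55×84 = 1023.51 + 412.96 + 886.2 = 2322.67
ΣP(Period 0)Q(Period 0) = 2.92×313 + 6.25×89 + 14.11×84 = 913.96 + 556.25 + 1185.24 = 2655.45
L = 2322.67 / 2655.45 × 100 = 87.4680
Paasche component (current-period weights):
ΣP(Period 1)Q(Period 1) = 3.27×324 + 4.64×98 + 10.55×92 = 1059.48 + 454.72 + 970.6 = 2484.8
ΣP(Period 0)Q(Period 1) = 2.92×324 + 6.25×98 + 14.11×92 = 946.08 + 612.5 + 1298.12 = 2856.7
P = 2484.8 / 2856.7 × 100 = 86.9815
Fisher = √(L × P) = √(87.4680 × 86.9815) = 87.2244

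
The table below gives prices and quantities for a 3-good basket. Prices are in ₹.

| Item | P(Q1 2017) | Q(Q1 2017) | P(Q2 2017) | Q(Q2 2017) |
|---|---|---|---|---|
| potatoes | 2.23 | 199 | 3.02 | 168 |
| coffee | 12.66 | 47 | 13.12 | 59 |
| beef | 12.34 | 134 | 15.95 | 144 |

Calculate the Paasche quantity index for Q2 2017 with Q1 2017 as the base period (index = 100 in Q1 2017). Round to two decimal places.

Paasche quantity index uses current-period prices as weights.
ΣP(Q2 2017)·Q(Q2 2017) = 3.02×168 + 13.12×59 + 15.95×144 = 507.36 + 774.08 + 2296.8 = 3578.24
ΣP(Q2 2017)·Q(Q1 2017) = 3.02×199 + 13.12×47 + 15.95×134 = 600.98 + 616.64 + 2137.3 = 3354.92
Index = 3578.24 / 3354.92 × 100 = 106.6565

106.66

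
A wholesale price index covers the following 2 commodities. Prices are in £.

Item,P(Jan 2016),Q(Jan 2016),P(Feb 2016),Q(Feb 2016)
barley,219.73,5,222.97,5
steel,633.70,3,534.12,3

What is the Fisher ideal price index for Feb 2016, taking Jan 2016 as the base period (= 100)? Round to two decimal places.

Laspeyres component (base-period weights):
ΣP(Feb 2016)Q(Jan 2016) = 222.97×5 + 534.12×3 = 1114.85 + 1602.36 = 2717.21
ΣP(Jan 2016)Q(Jan 2016) = 219.73×5 + 633.70×3 = 1098.65 + 1901.1 = 2999.75
L = 2717.21 / 2999.75 × 100 = 90.5812
Paasche component (current-period weights):
ΣP(Feb 2016)Q(Feb 2016) = 222.97×5 + 534.12×3 = 1114.85 + 1602.36 = 2717.21
ΣP(Jan 2016)Q(Feb 2016) = 219.73×5 + 633.70×3 = 1098.65 + 1901.1 = 2999.75
P = 2717.21 / 2999.75 × 100 = 90.5812
Fisher = √(L × P) = √(90.5812 × 90.5812) = 90.5812

90.58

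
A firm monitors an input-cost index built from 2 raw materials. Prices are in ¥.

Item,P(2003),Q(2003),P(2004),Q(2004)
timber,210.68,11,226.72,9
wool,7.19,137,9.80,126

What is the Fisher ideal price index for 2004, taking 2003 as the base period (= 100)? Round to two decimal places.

116.53

Laspeyres component (base-period weights):
ΣP(2004)Q(2003) = 226.72×11 + 9.80×137 = 2493.92 + 1342.6 = 3836.52
ΣP(2003)Q(2003) = 210.68×11 + 7.19×137 = 2317.48 + 985.03 = 3302.51
L = 3836.52 / 3302.51 × 100 = 116.1698
Paasche component (current-period weights):
ΣP(2004)Q(2004) = 226.72×9 + 9.80×126 = 2040.48 + 1234.8 = 3275.28
ΣP(2003)Q(2004) = 210.68×9 + 7.19×126 = 1896.12 + 905.94 = 2802.06
P = 3275.28 / 2802.06 × 100 = 116.8883
Fisher = √(L × P) = √(116.1698 × 116.8883) = 116.5285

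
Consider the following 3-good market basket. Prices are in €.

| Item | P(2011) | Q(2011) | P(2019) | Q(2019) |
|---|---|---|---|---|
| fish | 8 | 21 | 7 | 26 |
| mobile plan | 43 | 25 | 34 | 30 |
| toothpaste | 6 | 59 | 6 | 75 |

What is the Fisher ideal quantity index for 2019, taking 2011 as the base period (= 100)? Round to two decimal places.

Laspeyres component (base-period weights):
ΣP(2011)Q(2019) = 8×26 + 43×30 + 6×75 = 208 + 1290 + 450 = 1948
ΣP(2011)Q(2011) = 8×21 + 43×25 + 6×59 = 168 + 1075 + 354 = 1597
L = 1948 / 1597 × 100 = 121.9787
Paasche component (current-period weights):
ΣP(2019)Q(2019) = 7×26 + 34×30 + 6×75 = 182 + 1020 + 450 = 1652
ΣP(2019)Q(2011) = 7×21 + 34×25 + 6×59 = 147 + 850 + 354 = 1351
P = 1652 / 1351 × 100 = 122.2798
Fisher = √(L × P) = √(121.9787 × 122.2798) = 122.1292

122.13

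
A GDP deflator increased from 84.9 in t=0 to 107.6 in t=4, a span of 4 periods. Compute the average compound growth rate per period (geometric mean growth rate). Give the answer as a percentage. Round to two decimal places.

6.10%

Growth factor = (107.6/84.9)^(1/4) = (1.267373)^(1/4) = 1.061026
Growth rate = 1.061026 − 1 = 0.061026 = 6.1026%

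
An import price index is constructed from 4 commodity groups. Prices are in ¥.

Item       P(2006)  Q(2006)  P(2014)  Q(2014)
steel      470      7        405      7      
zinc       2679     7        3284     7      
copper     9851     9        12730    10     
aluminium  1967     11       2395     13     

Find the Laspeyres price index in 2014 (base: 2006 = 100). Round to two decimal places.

Laspeyres price index uses base-period quantities as weights.
ΣP(2014)·Q(2006) = 405×7 + 3284×7 + 12730×9 + 2395×11 = 2835 + 22988 + 114570 + 26345 = 166738
ΣP(2006)·Q(2006) = 470×7 + 2679×7 + 9851×9 + 1967×11 = 3290 + 18753 + 88659 + 21637 = 132339
Index = 166738 / 132339 × 100 = 125.9931

125.99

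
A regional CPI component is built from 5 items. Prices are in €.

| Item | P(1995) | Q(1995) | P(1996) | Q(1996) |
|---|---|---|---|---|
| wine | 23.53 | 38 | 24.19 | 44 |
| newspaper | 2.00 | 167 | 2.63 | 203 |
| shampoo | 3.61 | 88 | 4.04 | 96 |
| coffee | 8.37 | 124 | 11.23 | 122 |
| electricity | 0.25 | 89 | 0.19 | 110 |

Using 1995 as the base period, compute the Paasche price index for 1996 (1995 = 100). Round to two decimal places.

Paasche price index uses current-period quantities as weights.
ΣP(1996)·Q(1996) = 24.19×44 + 2.63×203 + 4.04×96 + 11.23×122 + 0.19×110 = 1064.36 + 533.89 + 387.84 + 1370.06 + 20.9 = 3377.05
ΣP(1995)·Q(1996) = 23.53×44 + 2.00×203 + 3.61×96 + 8.37×122 + 0.25×110 = 1035.32 + 406 + 346.56 + 1021.14 + 27.5 = 2836.52
Index = 3377.05 / 2836.52 × 100 = 119.0561

119.06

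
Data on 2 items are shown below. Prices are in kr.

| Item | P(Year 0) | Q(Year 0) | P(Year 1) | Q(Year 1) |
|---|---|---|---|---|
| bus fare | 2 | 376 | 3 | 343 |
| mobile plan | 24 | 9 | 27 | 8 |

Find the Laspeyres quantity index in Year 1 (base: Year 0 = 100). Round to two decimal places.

90.70

Laspeyres quantity index uses base-period prices as weights.
ΣP(Year 0)·Q(Year 1) = 2×343 + 24×8 = 686 + 192 = 878
ΣP(Year 0)·Q(Year 0) = 2×376 + 24×9 = 752 + 216 = 968
Index = 878 / 968 × 100 = 90.7025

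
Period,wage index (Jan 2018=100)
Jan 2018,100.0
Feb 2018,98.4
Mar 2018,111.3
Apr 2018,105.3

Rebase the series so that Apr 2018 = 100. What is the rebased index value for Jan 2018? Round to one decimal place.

Rebased(Jan 2018) = 100.0 / 105.3 × 100 = 94.9668

95.0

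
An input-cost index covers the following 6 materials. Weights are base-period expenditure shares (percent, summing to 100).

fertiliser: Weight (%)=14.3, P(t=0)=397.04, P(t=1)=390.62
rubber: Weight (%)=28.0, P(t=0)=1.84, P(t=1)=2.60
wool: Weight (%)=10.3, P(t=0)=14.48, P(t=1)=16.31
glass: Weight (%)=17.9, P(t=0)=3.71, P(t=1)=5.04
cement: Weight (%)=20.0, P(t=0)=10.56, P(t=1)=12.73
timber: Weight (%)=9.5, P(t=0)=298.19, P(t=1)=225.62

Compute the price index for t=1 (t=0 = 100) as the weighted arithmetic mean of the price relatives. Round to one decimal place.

fertiliser: 14.3 × (390.62/397.04) = 14.3 × 0.983830 = 14.0688
rubber: 28.0 × (2.60/1.84) = 28.0 × 1.413043 = 39.5652
wool: 10.3 × (16.31/14.48) = 10.3 × 1.126381 = 11.6017
glass: 17.9 × (5.04/3.71) = 17.9 × 1.358491 = 24.3170
cement: 20.0 × (12.73/10.56) = 20.0 × 1.205492 = 24.1098
timber: 9.5 × (225.62/298.19) = 9.5 × 0.756632 = 7.1880
Index = Σ wᵢ·(p₁ᵢ/p₀ᵢ) = 14.0688 + 39.5652 + 11.6017 + 24.3170 + 24.1098 + 7.1880 = 120.8505

120.9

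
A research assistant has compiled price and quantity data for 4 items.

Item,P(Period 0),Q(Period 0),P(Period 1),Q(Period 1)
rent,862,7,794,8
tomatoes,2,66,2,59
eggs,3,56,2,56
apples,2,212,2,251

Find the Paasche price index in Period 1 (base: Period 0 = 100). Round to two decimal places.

92.19

Paasche price index uses current-period quantities as weights.
ΣP(Period 1)·Q(Period 1) = 794×8 + 2×59 + 2×56 + 2×251 = 6352 + 118 + 112 + 502 = 7084
ΣP(Period 0)·Q(Period 1) = 862×8 + 2×59 + 3×56 + 2×251 = 6896 + 118 + 168 + 502 = 7684
Index = 7084 / 7684 × 100 = 92.1916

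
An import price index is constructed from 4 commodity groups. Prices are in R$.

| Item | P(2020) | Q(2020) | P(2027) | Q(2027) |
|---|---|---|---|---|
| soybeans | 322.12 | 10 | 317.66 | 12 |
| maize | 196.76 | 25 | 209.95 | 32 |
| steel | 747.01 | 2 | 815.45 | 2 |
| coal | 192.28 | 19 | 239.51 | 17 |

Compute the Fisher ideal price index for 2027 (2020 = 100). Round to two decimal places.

109.35

Laspeyres component (base-period weights):
ΣP(2027)Q(2020) = 317.66×10 + 209.95×25 + 815.45×2 + 239.51×19 = 3176.6 + 5248.75 + 1630.9 + 4550.69 = 14606.94
ΣP(2020)Q(2020) = 322.12×10 + 196.76×25 + 747.01×2 + 192.28×19 = 3221.2 + 4919 + 1494.02 + 3653.32 = 13287.54
L = 14606.94 / 13287.54 × 100 = 109.9296
Paasche component (current-period weights):
ΣP(2027)Q(2027) = 317.66×12 + 209.95×32 + 815.45×2 + 239.51×17 = 3811.92 + 6718.4 + 1630.9 + 4071.67 = 16232.89
ΣP(2020)Q(2027) = 322.12×12 + 196.76×32 + 747.01×2 + 192.28×17 = 3865.44 + 6296.32 + 1494.02 + 3268.76 = 14924.54
P = 16232.89 / 14924.54 × 100 = 108.7664
Fisher = √(L × P) = √(109.9296 × 108.7664) = 109.3465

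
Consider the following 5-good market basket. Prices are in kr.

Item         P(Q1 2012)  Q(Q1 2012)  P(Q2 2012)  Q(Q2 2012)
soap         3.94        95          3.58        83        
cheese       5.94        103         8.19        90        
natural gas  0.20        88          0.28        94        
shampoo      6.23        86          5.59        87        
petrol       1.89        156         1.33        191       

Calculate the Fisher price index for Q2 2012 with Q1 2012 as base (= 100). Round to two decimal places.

Laspeyres component (base-period weights):
ΣP(Q2 2012)Q(Q1 2012) = 3.58×95 + 8.19×103 + 0.28×88 + 5.59×86 + 1.33×156 = 340.1 + 843.57 + 24.64 + 480.74 + 207.48 = 1896.53
ΣP(Q1 2012)Q(Q1 2012) = 3.94×95 + 5.94×103 + 0.20×88 + 6.23×86 + 1.89×156 = 374.3 + 611.82 + 17.6 + 535.78 + 294.84 = 1834.34
L = 1896.53 / 1834.34 × 100 = 103.3903
Paasche component (current-period weights):
ΣP(Q2 2012)Q(Q2 2012) = 3.58×83 + 8.19×90 + 0.28×94 + 5.59×87 + 1.33×191 = 297.14 + 737.1 + 26.32 + 486.33 + 254.03 = 1800.92
ΣP(Q1 2012)Q(Q2 2012) = 3.94×83 + 5.94×90 + 0.20×94 + 6.23×87 + 1.89×191 = 327.02 + 534.6 + 18.8 + 542.01 + 360.99 = 1783.42
P = 1800.92 / 1783.42 × 100 = 100.9813
Fisher = √(L × P) = √(103.3903 × 100.9813) = 102.1787

102.18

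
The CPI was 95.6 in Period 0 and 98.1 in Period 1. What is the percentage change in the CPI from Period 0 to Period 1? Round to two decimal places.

Change = (98.1 − 95.6) / 95.6 × 100
       = 2.5 / 95.6 × 100 = 2.6151%

2.62%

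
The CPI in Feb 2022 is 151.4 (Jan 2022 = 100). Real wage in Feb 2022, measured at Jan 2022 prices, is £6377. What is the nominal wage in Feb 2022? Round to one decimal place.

Nominal = Real × (Index/100) = 6377 × (151.4/100)
        = 6377 × 1.514 = 9654.7780

9654.8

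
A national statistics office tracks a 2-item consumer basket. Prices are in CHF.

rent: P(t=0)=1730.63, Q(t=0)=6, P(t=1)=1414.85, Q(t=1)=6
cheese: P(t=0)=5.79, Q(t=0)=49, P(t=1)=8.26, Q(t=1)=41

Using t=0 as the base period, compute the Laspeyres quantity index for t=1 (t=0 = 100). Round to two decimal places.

99.57

Laspeyres quantity index uses base-period prices as weights.
ΣP(t=0)·Q(t=1) = 1730.63×6 + 5.79×41 = 10383.78 + 237.39 = 10621.17
ΣP(t=0)·Q(t=0) = 1730.63×6 + 5.79×49 = 10383.78 + 283.71 = 10667.49
Index = 10621.17 / 10667.49 × 100 = 99.5658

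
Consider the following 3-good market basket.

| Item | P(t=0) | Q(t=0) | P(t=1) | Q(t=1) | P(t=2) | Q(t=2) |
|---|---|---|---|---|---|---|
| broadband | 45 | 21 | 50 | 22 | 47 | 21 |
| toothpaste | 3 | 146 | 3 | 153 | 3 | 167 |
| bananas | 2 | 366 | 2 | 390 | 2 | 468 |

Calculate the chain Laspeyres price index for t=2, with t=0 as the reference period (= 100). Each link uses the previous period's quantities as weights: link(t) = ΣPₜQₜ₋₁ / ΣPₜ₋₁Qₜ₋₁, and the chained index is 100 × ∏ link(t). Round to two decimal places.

Link t=0→t=1:
ΣP(t=1)Q(t=0) = 50×21 + 3×146 + 2×366 = 1050 + 438 + 732 = 2220
ΣP(t=0)Q(t=0) = 45×21 + 3×146 + 2×366 = 945 + 438 + 732 = 2115
link = 2220/2115 = 1.049645
Link t=1→t=2:
ΣP(t=2)Q(t=1) = 47×22 + 3×153 + 2×390 = 1034 + 459 + 780 = 2273
ΣP(t=1)Q(t=1) = 50×22 + 3×153 + 2×390 = 1100 + 459 + 780 = 2339
link = 2273/2339 = 0.971783
Chained index = 100 × 1.049645 × 0.971783 = 102.0027

102.00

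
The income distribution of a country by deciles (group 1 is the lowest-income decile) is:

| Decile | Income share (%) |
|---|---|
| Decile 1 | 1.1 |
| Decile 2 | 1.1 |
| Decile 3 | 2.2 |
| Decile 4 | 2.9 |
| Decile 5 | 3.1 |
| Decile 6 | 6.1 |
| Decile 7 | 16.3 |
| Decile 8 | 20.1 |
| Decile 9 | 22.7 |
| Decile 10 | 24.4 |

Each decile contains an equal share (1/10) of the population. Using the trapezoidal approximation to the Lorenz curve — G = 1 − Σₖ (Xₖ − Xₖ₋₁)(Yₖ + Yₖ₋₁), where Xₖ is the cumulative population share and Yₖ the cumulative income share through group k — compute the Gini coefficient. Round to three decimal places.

0.494

Cumulative income shares Yₖ: 0.0110, 0.0220, 0.0440, 0.0730, 0.1040, 0.1650, 0.3280, 0.5290, 0.7560, 1.0000
Σ (Xₖ−Xₖ₋₁)(Yₖ+Yₖ₋₁) = (1/10)(0.0110+0.0000) + (1/10)(0.0220+0.0110) + (1/10)(0.0440+0.0220) + (1/10)(0.0730+0.0440) + (1/10)(0.1040+0.0730) + (1/10)(0.1650+0.1040) + (1/10)(0.3280+0.1650) + (1/10)(0.5290+0.3280) + (1/10)(0.7560+0.5290) + (1/10)(1.0000+0.7560)
  = 0.0011 + 0.0033 + 0.0066 + 0.0117 + 0.0177 + 0.0269 + 0.0493 + 0.0857 + 0.1285 + 0.1756 = 0.5064
G = 1 − 0.5064 = 0.4936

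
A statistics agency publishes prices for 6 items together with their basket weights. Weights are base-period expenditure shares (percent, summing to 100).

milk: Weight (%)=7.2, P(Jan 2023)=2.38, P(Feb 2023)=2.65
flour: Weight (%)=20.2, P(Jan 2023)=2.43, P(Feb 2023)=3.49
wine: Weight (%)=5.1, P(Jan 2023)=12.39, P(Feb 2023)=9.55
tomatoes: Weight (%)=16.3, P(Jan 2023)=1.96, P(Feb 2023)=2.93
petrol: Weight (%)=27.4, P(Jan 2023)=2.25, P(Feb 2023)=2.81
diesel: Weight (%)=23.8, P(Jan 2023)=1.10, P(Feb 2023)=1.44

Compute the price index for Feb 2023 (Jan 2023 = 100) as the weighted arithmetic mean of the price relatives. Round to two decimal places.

130.70

milk: 7.2 × (2.65/2.38) = 7.2 × 1.113445 = 8.0168
flour: 20.2 × (3.49/2.43) = 20.2 × 1.436214 = 29.0115
wine: 5.1 × (9.55/12.39) = 5.1 × 0.770783 = 3.9310
tomatoes: 16.3 × (2.93/1.96) = 16.3 × 1.494898 = 24.3668
petrol: 27.4 × (2.81/2.25) = 27.4 × 1.248889 = 34.2196
diesel: 23.8 × (1.44/1.10) = 23.8 × 1.309091 = 31.1564
Index = Σ wᵢ·(p₁ᵢ/p₀ᵢ) = 8.0168 + 29.0115 + 3.9310 + 24.3668 + 34.2196 + 31.1564 = 130.7021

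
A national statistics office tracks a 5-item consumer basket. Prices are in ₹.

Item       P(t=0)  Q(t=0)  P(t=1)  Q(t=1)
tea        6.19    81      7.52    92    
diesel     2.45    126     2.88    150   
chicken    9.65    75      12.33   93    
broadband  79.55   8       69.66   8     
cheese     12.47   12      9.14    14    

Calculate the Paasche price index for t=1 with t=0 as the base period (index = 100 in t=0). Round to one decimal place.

Paasche price index uses current-period quantities as weights.
ΣP(t=1)·Q(t=1) = 7.52×92 + 2.88×150 + 12.33×93 + 69.66×8 + 9.14×14 = 691.84 + 432 + 1146.69 + 557.28 + 127.96 = 2955.77
ΣP(t=0)·Q(t=1) = 6.19×92 + 2.45×150 + 9.65×93 + 79.55×8 + 12.47×14 = 569.48 + 367.5 + 897.45 + 636.4 + 174.58 = 2645.41
Index = 2955.77 / 2645.41 × 100 = 111.7320

111.7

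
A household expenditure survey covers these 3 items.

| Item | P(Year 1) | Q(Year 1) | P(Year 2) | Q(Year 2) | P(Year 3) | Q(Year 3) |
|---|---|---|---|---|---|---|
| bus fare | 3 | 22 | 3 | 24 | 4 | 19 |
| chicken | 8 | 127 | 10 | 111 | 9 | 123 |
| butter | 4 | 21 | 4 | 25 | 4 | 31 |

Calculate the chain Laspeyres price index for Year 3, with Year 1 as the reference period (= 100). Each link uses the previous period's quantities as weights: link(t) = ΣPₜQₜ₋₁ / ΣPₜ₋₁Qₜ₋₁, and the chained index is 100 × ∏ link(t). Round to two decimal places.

113.52

Link Year 1→Year 2:
ΣP(Year 2)Q(Year 1) = 3×22 + 10×127 + 4×21 = 66 + 1270 + 84 = 1420
ΣP(Year 1)Q(Year 1) = 3×22 + 8×127 + 4×21 = 66 + 1016 + 84 = 1166
link = 1420/1166 = 1.217839
Link Year 2→Year 3:
ΣP(Year 3)Q(Year 2) = 4×24 + 9×111 + 4×25 = 96 + 999 + 100 = 1195
ΣP(Year 2)Q(Year 2) = 3×24 + 10×111 + 4×25 = 72 + 1110 + 100 = 1282
link = 1195/1282 = 0.932137
Chained index = 100 × 1.217839 × 0.932137 = 113.5193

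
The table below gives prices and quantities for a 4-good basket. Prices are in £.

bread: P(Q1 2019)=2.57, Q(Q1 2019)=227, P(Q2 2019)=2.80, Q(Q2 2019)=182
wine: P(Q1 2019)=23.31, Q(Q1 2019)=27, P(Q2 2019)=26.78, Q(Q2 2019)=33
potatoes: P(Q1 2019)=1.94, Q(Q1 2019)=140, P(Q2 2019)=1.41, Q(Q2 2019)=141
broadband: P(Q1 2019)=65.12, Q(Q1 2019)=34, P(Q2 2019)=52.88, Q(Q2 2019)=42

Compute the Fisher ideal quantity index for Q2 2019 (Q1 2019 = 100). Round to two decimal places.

Laspeyres component (base-period weights):
ΣP(Q1 2019)Q(Q2 2019) = 2.57×182 + 23.31×33 + 1.94×141 + 65.12×42 = 467.74 + 769.23 + 273.54 + 2735.04 = 4245.55
ΣP(Q1 2019)Q(Q1 2019) = 2.57×227 + 23.31×27 + 1.94×140 + 65.12×34 = 583.39 + 629.37 + 271.6 + 2214.08 = 3698.44
L = 4245.55 / 3698.44 × 100 = 114.7930
Paasche component (current-period weights):
ΣP(Q2 2019)Q(Q2 2019) = 2.80×182 + 26.78×33 + 1.41×141 + 52.88×42 = 509.6 + 883.74 + 198.81 + 2220.96 = 3813.11
ΣP(Q2 2019)Q(Q1 2019) = 2.80×227 + 26.78×27 + 1.41×140 + 52.88×34 = 635.6 + 723.06 + 197.4 + 1797.92 = 3353.98
P = 3813.11 / 3353.98 × 100 = 113.6891
Fisher = √(L × P) = √(114.7930 × 113.6891) = 114.2397

114.24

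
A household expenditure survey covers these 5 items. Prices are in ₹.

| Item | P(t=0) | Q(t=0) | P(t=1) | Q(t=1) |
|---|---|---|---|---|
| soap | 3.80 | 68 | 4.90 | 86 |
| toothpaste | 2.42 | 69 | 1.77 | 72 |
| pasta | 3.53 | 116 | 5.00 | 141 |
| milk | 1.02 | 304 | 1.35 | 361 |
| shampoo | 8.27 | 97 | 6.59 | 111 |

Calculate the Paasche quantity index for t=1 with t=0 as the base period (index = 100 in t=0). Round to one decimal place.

Paasche quantity index uses current-period prices as weights.
ΣP(t=1)·Q(t=1) = 4.90×86 + 1.77×72 + 5.00×141 + 1.35×361 + 6.59×111 = 421.4 + 127.44 + 705 + 487.35 + 731.49 = 2472.68
ΣP(t=1)·Q(t=0) = 4.90×68 + 1.77×69 + 5.00×116 + 1.35×304 + 6.59×97 = 333.2 + 122.13 + 580 + 410.4 + 639.23 = 2084.96
Index = 2472.68 / 2084.96 × 100 = 118.5960

118.6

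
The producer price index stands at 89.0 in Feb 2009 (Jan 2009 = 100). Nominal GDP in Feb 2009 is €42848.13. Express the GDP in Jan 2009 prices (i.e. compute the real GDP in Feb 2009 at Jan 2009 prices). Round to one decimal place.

Real = Nominal ÷ (Index/100) = 42848.13 ÷ (89.0/100)
     = 42848.13 ÷ 0.890 = 48143.9663

48144.0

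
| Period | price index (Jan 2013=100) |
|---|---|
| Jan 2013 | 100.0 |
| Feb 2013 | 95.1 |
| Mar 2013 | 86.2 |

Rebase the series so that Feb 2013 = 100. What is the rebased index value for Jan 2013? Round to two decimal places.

105.15

Rebased(Jan 2013) = 100.0 / 95.1 × 100 = 105.1525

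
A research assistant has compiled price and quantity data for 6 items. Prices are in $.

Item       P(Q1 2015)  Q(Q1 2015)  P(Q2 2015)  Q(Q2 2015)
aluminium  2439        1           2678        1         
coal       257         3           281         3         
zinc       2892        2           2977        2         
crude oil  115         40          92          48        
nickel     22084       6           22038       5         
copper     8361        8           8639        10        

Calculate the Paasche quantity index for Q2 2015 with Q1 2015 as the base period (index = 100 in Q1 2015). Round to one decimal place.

Paasche quantity index uses current-period prices as weights.
ΣP(Q2 2015)·Q(Q2 2015) = 2678×1 + 281×3 + 2977×2 + 92×48 + 22038×5 + 8639×10 = 2678 + 843 + 5954 + 4416 + 110190 + 86390 = 210471
ΣP(Q2 2015)·Q(Q1 2015) = 2678×1 + 281×3 + 2977×2 + 92×40 + 22038×6 + 8639×8 = 2678 + 843 + 5954 + 3680 + 132228 + 69112 = 214495
Index = 210471 / 214495 × 100 = 98.1240

98.1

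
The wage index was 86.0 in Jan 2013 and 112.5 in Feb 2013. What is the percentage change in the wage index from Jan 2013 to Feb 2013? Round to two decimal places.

30.81%

Change = (112.5 − 86.0) / 86.0 × 100
       = 26.5 / 86.0 × 100 = 30.8140%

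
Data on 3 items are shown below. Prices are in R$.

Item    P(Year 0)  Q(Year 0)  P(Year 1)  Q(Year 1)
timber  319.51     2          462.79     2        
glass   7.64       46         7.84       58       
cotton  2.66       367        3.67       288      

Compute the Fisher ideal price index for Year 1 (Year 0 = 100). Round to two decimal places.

Laspeyres component (base-period weights):
ΣP(Year 1)Q(Year 0) = 462.79×2 + 7.84×46 + 3.67×367 = 925.58 + 360.64 + 1346.89 = 2633.11
ΣP(Year 0)Q(Year 0) = 319.51×2 + 7.64×46 + 2.66×367 = 639.02 + 351.44 + 976.22 = 1966.68
L = 2633.11 / 1966.68 × 100 = 133.8860
Paasche component (current-period weights):
ΣP(Year 1)Q(Year 1) = 462.79×2 + 7.84×58 + 3.67×288 = 925.58 + 454.72 + 1056.96 = 2437.26
ΣP(Year 0)Q(Year 1) = 319.51×2 + 7.64×58 + 2.66×288 = 639.02 + 443.12 + 766.08 = 1848.22
P = 2437.26 / 1848.22 × 100 = 131.8707
Fisher = √(L × P) = √(133.8860 × 131.8707) = 132.8745

132.87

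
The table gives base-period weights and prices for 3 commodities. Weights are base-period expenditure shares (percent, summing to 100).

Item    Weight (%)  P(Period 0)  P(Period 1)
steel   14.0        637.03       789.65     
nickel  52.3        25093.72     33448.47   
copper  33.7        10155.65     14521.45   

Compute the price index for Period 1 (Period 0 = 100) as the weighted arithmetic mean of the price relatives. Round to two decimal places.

steel: 14.0 × (789.65/637.03) = 14.0 × 1.239581 = 17.3541
nickel: 52.3 × (33448.47/25093.72) = 52.3 × 1.332942 = 69.7129
copper: 33.7 × (14521.45/10155.65) = 33.7 × 1.429889 = 48.1873
Index = Σ wᵢ·(p₁ᵢ/p₀ᵢ) = 17.3541 + 69.7129 + 48.1873 = 135.2542

135.25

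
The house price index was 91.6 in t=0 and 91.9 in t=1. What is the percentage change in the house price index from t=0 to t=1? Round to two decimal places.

Change = (91.9 − 91.6) / 91.6 × 100
       = 0.3 / 91.6 × 100 = 0.3275%

0.33%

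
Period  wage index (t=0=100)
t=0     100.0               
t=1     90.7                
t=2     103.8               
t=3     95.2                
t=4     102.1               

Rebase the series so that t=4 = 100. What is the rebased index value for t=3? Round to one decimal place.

93.2

Rebased(t=3) = 95.2 / 102.1 × 100 = 93.2419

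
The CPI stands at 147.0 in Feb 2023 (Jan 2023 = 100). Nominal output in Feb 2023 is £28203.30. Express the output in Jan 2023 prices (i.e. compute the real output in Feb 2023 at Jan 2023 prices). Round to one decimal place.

Real = Nominal ÷ (Index/100) = 28203.30 ÷ (147.0/100)
     = 28203.30 ÷ 1.470 = 19185.9184

19185.9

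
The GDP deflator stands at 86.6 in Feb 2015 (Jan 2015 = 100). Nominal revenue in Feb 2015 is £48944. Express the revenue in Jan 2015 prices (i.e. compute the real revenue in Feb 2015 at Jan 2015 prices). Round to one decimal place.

Real = Nominal ÷ (Index/100) = 48944 ÷ (86.6/100)
     = 48944 ÷ 0.866 = 56517.3210

56517.3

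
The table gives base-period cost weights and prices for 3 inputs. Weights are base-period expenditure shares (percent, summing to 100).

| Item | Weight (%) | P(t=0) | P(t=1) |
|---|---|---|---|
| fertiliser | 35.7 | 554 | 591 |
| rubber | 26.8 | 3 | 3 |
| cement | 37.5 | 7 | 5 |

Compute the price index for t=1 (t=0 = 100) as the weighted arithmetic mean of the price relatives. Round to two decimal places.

91.67

fertiliser: 35.7 × (591/554) = 35.7 × 1.066787 = 38.0843
rubber: 26.8 × (3/3) = 26.8 × 1.000000 = 26.8000
cement: 37.5 × (5/7) = 37.5 × 0.714286 = 26.7857
Index = Σ wᵢ·(p₁ᵢ/p₀ᵢ) = 38.0843 + 26.8000 + 26.7857 = 91.6700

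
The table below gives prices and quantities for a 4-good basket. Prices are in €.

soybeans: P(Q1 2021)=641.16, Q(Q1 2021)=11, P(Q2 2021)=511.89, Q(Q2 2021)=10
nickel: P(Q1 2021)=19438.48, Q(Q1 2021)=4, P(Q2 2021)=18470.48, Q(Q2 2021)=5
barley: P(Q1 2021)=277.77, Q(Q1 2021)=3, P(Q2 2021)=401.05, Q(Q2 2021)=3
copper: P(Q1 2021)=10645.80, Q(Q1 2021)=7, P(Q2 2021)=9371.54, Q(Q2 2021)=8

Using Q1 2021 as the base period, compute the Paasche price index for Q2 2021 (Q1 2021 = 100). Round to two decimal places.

Paasche price index uses current-period quantities as weights.
ΣP(Q2 2021)·Q(Q2 2021) = 511.89×10 + 18470.48×5 + 401.05×3 + 9371.54×8 = 5118.9 + 92352.4 + 1203.15 + 74972.32 = 173646.77
ΣP(Q1 2021)·Q(Q2 2021) = 641.16×10 + 19438.48×5 + 277.77×3 + 10645.80×8 = 6411.6 + 97192.4 + 833.31 + 85166.4 = 189603.71
Index = 173646.77 / 189603.71 × 100 = 91.5841

91.58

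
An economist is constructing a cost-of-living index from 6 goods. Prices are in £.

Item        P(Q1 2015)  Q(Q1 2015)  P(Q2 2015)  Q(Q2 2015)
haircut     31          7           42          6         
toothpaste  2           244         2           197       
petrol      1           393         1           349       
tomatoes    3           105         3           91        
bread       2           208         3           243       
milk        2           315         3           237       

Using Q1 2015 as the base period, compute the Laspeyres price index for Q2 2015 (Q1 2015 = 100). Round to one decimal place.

Laspeyres price index uses base-period quantities as weights.
ΣP(Q2 2015)·Q(Q1 2015) = 42×7 + 2×244 + 1×393 + 3×105 + 3×208 + 3×315 = 294 + 488 + 393 + 315 + 624 + 945 = 3059
ΣP(Q1 2015)·Q(Q1 2015) = 31×7 + 2×244 + 1×393 + 3×105 + 2×208 + 2×315 = 217 + 488 + 393 + 315 + 416 + 630 = 2459
Index = 3059 / 2459 × 100 = 124.4002

124.4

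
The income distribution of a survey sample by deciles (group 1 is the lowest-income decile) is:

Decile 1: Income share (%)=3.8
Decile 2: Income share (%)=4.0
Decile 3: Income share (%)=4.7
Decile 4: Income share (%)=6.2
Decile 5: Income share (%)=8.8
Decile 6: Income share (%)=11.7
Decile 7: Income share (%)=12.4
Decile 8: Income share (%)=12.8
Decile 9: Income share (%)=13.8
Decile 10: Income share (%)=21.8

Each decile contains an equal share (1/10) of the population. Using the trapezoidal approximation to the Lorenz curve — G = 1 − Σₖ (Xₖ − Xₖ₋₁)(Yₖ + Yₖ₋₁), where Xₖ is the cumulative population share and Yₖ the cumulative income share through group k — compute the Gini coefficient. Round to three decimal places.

Cumulative income shares Yₖ: 0.0380, 0.0780, 0.1250, 0.1870, 0.2750, 0.3920, 0.5160, 0.6440, 0.7820, 1.0000
Σ (Xₖ−Xₖ₋₁)(Yₖ+Yₖ₋₁) = (1/10)(0.0380+0.0000) + (1/10)(0.0780+0.0380) + (1/10)(0.1250+0.0780) + (1/10)(0.1870+0.1250) + (1/10)(0.2750+0.1870) + (1/10)(0.3920+0.2750) + (1/10)(0.5160+0.3920) + (1/10)(0.6440+0.5160) + (1/10)(0.7820+0.6440) + (1/10)(1.0000+0.7820)
  = 0.0038 + 0.0116 + 0.0203 + 0.0312 + 0.0462 + 0.0667 + 0.0908 + 0.1160 + 0.1426 + 0.1782 = 0.7074
G = 1 − 0.7074 = 0.2926

0.293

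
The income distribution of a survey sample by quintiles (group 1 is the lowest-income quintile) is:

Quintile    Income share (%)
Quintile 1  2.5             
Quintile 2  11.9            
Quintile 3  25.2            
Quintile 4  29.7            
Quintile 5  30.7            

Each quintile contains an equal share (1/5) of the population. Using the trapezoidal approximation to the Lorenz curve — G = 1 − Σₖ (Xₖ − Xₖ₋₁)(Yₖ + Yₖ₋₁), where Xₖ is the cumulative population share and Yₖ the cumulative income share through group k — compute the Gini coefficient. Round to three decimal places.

0.297

Cumulative income shares Yₖ: 0.0250, 0.1440, 0.3960, 0.6930, 1.0000
Σ (Xₖ−Xₖ₋₁)(Yₖ+Yₖ₋₁) = (1/5)(0.0250+0.0000) + (1/5)(0.1440+0.0250) + (1/5)(0.3960+0.1440) + (1/5)(0.6930+0.3960) + (1/5)(1.0000+0.6930)
  = 0.0050 + 0.0338 + 0.1080 + 0.2178 + 0.3386 = 0.7032
G = 1 − 0.7032 = 0.2968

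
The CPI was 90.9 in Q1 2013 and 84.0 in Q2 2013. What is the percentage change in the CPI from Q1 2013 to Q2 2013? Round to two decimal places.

-7.59%

Change = (84.0 − 90.9) / 90.9 × 100
       = -6.9 / 90.9 × 100 = -7.5908%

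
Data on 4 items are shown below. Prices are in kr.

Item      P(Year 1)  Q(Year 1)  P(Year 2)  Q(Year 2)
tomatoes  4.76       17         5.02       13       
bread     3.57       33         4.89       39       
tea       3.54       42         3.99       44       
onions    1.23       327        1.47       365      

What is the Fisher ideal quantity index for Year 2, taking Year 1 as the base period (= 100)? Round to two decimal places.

Laspeyres component (base-period weights):
ΣP(Year 1)Q(Year 2) = 4.76×13 + 3.57×39 + 3.54×44 + 1.23×365 = 61.88 + 139.23 + 155.76 + 448.95 = 805.82
ΣP(Year 1)Q(Year 1) = 4.76×17 + 3.57×33 + 3.54×42 + 1.23×327 = 80.92 + 117.81 + 148.68 + 402.21 = 749.62
L = 805.82 / 749.62 × 100 = 107.4971
Paasche component (current-period weights):
ΣP(Year 2)Q(Year 2) = 5.02×13 + 4.89×39 + 3.99×44 + 1.47×365 = 65.26 + 190.71 + 175.56 + 536.55 = 968.08
ΣP(Year 2)Q(Year 1) = 5.02×17 + 4.89×33 + 3.99×42 + 1.47×327 = 85.34 + 161.37 + 167.58 + 480.69 = 894.98
P = 968.08 / 894.98 × 100 = 108.1678
Fisher = √(L × P) = √(107.4971 × 108.1678) = 107.8319

107.83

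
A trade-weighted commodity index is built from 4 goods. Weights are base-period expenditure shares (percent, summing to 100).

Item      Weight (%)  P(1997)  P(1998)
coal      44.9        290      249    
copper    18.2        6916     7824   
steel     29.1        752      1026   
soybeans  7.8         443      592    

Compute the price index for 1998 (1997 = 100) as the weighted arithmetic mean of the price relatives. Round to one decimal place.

coal: 44.9 × (249/290) = 44.9 × 0.858621 = 38.5521
copper: 18.2 × (7824/6916) = 18.2 × 1.131290 = 20.5895
steel: 29.1 × (1026/752) = 29.1 × 1.364362 = 39.7029
soybeans: 7.8 × (592/443) = 7.8 × 1.336343 = 10.4235
Index = Σ wᵢ·(p₁ᵢ/p₀ᵢ) = 38.5521 + 20.5895 + 39.7029 + 10.4235 = 109.2679

109.3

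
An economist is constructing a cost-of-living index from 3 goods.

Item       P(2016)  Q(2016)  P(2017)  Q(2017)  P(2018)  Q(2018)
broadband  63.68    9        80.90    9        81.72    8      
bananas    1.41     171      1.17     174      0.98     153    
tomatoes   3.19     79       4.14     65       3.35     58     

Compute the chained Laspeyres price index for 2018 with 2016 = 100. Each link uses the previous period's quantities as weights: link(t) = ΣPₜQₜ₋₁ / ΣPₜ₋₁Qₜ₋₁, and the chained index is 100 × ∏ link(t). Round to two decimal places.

110.17

Link 2016→2017:
ΣP(2017)Q(2016) = 80.90×9 + 1.17×171 + 4.14×79 = 728.1 + 200.07 + 327.06 = 1255.23
ΣP(2016)Q(2016) = 63.68×9 + 1.41×171 + 3.19×79 = 573.12 + 241.11 + 252.01 = 1066.24
link = 1255.23/1066.24 = 1.177249
Link 2017→2018:
ΣP(2018)Q(2017) = 81.72×9 + 0.98×174 + 3.35×65 = 735.48 + 170.52 + 217.75 = 1123.75
ΣP(2017)Q(2017) = 80.90×9 + 1.17×174 + 4.14×65 = 728.1 + 203.58 + 269.1 = 1200.78
link = 1123.75/1200.78 = 0.935850
Chained index = 100 × 1.177249 × 0.935850 = 110.1729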